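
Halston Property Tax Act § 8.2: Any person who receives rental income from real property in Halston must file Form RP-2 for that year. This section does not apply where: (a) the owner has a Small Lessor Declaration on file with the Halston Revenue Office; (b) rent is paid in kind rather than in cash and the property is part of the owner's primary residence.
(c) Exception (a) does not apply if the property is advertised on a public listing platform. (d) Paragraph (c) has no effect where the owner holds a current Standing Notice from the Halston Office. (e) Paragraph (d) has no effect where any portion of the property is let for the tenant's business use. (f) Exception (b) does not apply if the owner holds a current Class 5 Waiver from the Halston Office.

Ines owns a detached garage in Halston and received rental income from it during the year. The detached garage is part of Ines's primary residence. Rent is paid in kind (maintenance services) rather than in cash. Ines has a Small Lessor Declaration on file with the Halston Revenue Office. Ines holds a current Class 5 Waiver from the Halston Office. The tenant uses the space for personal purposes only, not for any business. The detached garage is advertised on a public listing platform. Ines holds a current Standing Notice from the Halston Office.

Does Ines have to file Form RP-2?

All of (a)'s requirements are met (a Small Lessor Declaration is on file). Applying paragraphs (c)–(e): (c) operates (the property is publicly advertised), but is overridden by (d): (d) is engaged — a current Standing Notice is held. (e), which would lift (d), is not engaged — the space is used for personal purposes only. (a) remains available.
Exception (b) is satisfied on its face — rent is paid in kind; the detached garage is part of the primary residence. Turning to paragraph (f): (f) operates against (b): a current Class 5 Waiver is held. So (b) is unavailable.

No — exception (a) applies; Ines is not required to file Form RP-2.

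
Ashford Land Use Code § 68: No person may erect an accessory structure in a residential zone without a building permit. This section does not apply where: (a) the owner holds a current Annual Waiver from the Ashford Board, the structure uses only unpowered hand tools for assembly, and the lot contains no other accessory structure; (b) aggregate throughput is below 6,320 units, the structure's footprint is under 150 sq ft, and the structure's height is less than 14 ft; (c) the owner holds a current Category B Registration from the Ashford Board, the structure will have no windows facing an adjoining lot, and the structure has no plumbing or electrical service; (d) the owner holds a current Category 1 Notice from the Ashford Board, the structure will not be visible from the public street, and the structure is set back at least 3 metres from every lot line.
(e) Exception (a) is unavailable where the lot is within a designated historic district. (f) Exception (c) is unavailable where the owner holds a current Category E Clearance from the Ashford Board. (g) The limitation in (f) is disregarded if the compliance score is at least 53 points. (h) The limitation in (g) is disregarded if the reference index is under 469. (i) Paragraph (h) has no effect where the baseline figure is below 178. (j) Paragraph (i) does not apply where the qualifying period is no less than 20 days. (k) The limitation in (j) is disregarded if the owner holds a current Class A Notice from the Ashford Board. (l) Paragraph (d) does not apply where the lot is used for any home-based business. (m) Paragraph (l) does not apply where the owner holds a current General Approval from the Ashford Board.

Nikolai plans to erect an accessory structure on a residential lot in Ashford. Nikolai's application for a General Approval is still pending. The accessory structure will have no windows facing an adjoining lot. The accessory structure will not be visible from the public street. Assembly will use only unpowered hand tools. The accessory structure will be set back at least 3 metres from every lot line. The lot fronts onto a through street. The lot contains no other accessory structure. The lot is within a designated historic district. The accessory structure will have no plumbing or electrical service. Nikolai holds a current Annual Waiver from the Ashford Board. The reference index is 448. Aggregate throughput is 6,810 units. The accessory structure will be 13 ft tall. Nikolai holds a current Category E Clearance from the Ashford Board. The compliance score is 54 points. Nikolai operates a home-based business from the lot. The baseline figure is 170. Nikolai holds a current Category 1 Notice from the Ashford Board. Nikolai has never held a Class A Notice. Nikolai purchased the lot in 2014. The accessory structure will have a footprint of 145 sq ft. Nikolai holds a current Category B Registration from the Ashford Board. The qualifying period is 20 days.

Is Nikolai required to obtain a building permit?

Yes — Nikolai must obtain a building permit.

All of (a)'s requirements are met (a current Annual Waiver is held; assembly uses only hand tools; the lot has no other accessory structure). But applying paragraph (e): (e) operates — the lot is in a historic district. So (a) is unavailable.
Exception (b) fails — aggregate throughput is 6,810 units, not below 6,320 units.
Exception (c)'s conditions are all satisfied: a current Category B Registration is held; no windows face an adjoining lot; there is no plumbing or electrical service. But applying paragraphs (f)–(k): (f) operates — a current Category E Clearance is held. (g) would limit (f) — the compliance score is 54 points, meeting the 53 points threshold — but (h) sets (g) aside: (h) operates against (g): the reference index is 448, under the 469 limit. (i) would limit (h) — the baseline figure is 170, below the 178 limit — but (j) sets (i) aside: (j) operates against (i): the qualifying period is 20 days, meeting the 20 days threshold. (k), which would lift (j), is inapplicable — no current Class A Notice is held. (c) is therefore removed.
Exception (d) is satisfied on its face — a current Category 1 Notice is held; the structure will not be visible from the street; the setback is at least 3 m on every side. However, paragraphs (l)–(m) must be considered: (l) applies — a home-based business operates on the lot. (m) is not triggered (there is no General Approval in force), so (l) stands. So (d) is unavailable.
No exception displaces § 68.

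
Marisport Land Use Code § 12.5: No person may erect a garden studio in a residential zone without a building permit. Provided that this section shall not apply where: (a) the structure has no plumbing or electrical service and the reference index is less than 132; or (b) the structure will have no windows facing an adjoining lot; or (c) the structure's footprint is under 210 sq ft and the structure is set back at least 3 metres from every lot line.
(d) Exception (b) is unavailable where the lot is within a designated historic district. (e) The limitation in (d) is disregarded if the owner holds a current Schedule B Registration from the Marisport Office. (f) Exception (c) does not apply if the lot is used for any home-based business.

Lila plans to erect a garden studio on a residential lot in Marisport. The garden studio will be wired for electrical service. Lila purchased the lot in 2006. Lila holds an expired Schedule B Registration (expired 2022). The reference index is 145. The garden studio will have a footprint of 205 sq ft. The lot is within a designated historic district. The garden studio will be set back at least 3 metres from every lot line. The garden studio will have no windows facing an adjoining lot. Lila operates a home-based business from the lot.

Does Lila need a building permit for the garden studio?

Yes — Lila must obtain a building permit.

Exception (a) fails — electrical service is planned.
Exception (b) is satisfied on its face — no windows face an adjoining lot. However, paragraphs (d)–(e) must be considered: (d) operates against (b): the lot is in a historic district. (e), which would lift (d), does not operate here — there is no Schedule B Registration in force. Exception (b) does not apply.
Exception (c): the structure's footprint is 205 sq ft, under the 210 sq ft limit; the setback is at least 3 m on every side — every condition holds. But: (f) applies — a home-based business operates on the lot. Exception (c) does not apply.
Every exception is unavailable, so the rule governs.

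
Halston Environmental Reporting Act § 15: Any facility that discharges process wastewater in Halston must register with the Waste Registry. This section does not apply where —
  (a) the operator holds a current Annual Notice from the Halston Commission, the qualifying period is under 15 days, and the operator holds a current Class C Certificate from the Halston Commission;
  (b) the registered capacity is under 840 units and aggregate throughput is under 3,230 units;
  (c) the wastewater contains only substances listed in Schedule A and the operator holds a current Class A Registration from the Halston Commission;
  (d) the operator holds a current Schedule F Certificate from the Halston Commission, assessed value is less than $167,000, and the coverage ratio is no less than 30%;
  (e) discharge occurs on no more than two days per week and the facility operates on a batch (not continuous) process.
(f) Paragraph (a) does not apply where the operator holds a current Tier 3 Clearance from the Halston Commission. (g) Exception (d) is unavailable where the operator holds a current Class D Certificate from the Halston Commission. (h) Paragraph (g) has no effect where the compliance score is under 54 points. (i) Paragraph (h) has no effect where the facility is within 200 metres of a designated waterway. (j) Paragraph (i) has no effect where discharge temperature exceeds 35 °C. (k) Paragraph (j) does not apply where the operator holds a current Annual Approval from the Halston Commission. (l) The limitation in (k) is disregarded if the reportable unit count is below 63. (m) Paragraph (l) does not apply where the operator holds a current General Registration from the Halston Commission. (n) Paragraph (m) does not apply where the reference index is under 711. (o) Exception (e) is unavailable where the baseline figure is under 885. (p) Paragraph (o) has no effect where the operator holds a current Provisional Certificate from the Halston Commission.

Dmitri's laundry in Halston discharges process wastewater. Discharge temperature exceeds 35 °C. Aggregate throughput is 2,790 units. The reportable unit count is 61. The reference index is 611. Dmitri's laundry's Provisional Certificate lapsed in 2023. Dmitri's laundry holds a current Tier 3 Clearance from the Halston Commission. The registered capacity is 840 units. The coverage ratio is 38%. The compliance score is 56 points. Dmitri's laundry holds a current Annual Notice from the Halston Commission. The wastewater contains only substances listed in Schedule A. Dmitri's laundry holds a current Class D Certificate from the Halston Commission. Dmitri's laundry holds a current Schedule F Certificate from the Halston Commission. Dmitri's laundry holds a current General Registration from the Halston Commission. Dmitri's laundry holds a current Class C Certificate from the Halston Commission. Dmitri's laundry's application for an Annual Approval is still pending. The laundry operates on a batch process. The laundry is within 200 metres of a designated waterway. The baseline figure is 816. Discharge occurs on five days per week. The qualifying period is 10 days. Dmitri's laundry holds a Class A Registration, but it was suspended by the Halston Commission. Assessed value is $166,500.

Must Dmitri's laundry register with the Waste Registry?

Yes — Dmitri's laundry must register with the Waste Registry.

Exception (a): a current Annual Notice is held; the qualifying period is 10 days, under the 15 days limit; a current Class C Certificate is held — every condition holds. But applying paragraph (f): (f) applies — a current Tier 3 Clearance is held. (a) is therefore removed.
Exception (b) requires that the registered capacity is under 840 units; but the registered capacity is 840 units, not under 840 units, so (b) is unavailable.
Exception (c) does not apply: no current Class A Registration is held.
Exception (d)'s conditions are all satisfied: a current Schedule F Certificate is held; assessed value is $166,500, less than the $167,000 limit; the coverage ratio is 38%, meeting the 30% threshold. Turning to paragraphs (g)–(n): (g) is engaged — a current Class D Certificate is held. (h) is not engaged (the compliance score is 56 points, not under 54 points), so (g) stands. So (d) is unavailable.
Exception (e) does not apply: discharge occurs on five days per week.
No exception displaces § 15.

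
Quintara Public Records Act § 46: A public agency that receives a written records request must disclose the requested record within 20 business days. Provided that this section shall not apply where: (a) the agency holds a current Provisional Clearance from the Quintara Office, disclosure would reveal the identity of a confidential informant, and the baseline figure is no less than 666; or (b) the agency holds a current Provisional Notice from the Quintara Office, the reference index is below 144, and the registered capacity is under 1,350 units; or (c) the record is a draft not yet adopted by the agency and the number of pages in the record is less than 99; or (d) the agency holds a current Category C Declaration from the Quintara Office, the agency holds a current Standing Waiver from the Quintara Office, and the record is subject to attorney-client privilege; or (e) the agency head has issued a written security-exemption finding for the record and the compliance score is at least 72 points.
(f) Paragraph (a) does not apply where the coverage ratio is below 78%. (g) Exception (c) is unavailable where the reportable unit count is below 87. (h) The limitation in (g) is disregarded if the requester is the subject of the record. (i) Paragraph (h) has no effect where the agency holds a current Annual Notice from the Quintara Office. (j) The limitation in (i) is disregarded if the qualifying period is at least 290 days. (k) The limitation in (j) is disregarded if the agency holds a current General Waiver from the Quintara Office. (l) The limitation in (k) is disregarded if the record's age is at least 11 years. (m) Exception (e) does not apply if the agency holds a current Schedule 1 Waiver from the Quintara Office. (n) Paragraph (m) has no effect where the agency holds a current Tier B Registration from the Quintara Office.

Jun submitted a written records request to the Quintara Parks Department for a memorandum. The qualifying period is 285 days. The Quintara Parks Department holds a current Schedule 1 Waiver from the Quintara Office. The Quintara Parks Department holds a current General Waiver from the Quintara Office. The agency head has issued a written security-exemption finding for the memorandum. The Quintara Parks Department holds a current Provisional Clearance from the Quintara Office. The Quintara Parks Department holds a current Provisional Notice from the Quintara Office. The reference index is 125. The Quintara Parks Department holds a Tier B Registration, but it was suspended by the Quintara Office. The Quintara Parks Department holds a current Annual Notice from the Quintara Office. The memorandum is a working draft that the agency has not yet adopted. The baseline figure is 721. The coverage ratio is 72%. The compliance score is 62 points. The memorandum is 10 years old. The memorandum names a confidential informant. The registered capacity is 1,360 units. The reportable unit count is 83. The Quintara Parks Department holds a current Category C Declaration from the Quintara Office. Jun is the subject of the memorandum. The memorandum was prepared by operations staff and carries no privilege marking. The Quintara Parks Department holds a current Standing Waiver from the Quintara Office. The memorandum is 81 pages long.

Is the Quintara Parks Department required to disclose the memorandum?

Exception (a)'s conditions are all satisfied: a current Provisional Clearance is held; the memorandum names a confidential informant; the baseline figure is 721, meeting the 666 threshold. However, paragraph (f) must be considered: (f) operates against (a): the coverage ratio is 72%, below the 78% limit. (a) is therefore removed.
Exception (b) fails — the registered capacity is 1,360 units, not under 1,350 units.
All of (c)'s requirements are met (the memorandum is an unadopted draft; the number of pages in the record is 81, less than the 99 limit). But applying paragraphs (g)–(l): (g) is engaged — the reportable unit count is 83, below the 87 limit. (h) would limit (g) — Jun is the subject of the memorandum — but (i) sets (h) aside: (i) applies — a current Annual Notice is held. (j) is inapplicable (the qualifying period is 285 days, short of 290 days), so (i) stands. Exception (c) does not apply.
Exception (d) does not apply: the memorandum carries no privilege marking.
Exception (e) requires that the compliance score is at least 72 points; but the compliance score is 62 points, short of 72 points, so (e) is unavailable.
No exception is made out. the Quintara Parks Department falls within the general rule.

Yes — the Quintara Parks Department must disclose the memorandum.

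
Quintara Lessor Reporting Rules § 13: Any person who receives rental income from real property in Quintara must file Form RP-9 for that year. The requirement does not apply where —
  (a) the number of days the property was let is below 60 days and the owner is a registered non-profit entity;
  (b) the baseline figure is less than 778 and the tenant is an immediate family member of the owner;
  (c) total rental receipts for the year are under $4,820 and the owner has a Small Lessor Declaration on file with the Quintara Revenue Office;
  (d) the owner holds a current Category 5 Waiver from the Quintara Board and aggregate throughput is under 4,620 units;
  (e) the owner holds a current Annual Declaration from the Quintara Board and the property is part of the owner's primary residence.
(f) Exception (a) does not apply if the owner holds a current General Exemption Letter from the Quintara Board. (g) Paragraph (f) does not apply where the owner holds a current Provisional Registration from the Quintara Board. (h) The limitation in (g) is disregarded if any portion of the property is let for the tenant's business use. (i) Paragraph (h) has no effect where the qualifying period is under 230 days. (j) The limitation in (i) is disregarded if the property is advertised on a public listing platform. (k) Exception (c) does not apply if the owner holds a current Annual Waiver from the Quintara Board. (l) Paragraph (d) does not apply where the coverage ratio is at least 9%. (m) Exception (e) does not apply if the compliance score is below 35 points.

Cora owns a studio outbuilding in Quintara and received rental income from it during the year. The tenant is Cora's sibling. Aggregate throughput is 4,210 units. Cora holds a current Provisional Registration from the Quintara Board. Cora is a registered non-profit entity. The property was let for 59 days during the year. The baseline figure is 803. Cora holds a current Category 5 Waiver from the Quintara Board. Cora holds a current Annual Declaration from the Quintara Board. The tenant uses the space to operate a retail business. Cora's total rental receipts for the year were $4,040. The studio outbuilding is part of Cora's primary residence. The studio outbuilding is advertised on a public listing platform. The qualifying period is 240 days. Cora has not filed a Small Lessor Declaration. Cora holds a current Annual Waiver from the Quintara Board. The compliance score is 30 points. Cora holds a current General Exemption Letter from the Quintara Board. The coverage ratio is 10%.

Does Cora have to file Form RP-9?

All of (a)'s requirements are met (the number of days the property was let is 59 days, below the 60 days limit; Cora is a registered non-profit). Turning to paragraphs (f)–(j): (f) is triggered — a current General Exemption Letter is held. (g) is engaged (a current Provisional Registration is held), but is displaced by (h): (h) operates against (g): the space is let for business use. (i), which would lift (h), is not engaged — the qualifying period is 240 days, not under 230 days. Exception (a) does not apply.
Exception (b) fails — the baseline figure is 803, not less than 778.
Exception (c) requires that the owner has a Small Lessor Declaration on file with the Quintara Revenue Office; but no Small Lessor Declaration is on file, so (c) is unavailable.
Exception (d) is satisfied on its face — a current Category 5 Waiver is held; aggregate throughput is 4,210 units, under the 4,620 units limit. Turning to paragraph (l): (l) applies — the coverage ratio is 10%, meeting the 9% threshold. (d) is therefore removed.
Exception (e): a current Annual Declaration is held; the studio outbuilding is part of the primary residence — every condition holds. But: (m) operates — the compliance score is 30 points, below the 35 points limit. (e) is therefore removed.
Every exception is unavailable, so the rule governs.

Yes — Cora must file Form RP-9.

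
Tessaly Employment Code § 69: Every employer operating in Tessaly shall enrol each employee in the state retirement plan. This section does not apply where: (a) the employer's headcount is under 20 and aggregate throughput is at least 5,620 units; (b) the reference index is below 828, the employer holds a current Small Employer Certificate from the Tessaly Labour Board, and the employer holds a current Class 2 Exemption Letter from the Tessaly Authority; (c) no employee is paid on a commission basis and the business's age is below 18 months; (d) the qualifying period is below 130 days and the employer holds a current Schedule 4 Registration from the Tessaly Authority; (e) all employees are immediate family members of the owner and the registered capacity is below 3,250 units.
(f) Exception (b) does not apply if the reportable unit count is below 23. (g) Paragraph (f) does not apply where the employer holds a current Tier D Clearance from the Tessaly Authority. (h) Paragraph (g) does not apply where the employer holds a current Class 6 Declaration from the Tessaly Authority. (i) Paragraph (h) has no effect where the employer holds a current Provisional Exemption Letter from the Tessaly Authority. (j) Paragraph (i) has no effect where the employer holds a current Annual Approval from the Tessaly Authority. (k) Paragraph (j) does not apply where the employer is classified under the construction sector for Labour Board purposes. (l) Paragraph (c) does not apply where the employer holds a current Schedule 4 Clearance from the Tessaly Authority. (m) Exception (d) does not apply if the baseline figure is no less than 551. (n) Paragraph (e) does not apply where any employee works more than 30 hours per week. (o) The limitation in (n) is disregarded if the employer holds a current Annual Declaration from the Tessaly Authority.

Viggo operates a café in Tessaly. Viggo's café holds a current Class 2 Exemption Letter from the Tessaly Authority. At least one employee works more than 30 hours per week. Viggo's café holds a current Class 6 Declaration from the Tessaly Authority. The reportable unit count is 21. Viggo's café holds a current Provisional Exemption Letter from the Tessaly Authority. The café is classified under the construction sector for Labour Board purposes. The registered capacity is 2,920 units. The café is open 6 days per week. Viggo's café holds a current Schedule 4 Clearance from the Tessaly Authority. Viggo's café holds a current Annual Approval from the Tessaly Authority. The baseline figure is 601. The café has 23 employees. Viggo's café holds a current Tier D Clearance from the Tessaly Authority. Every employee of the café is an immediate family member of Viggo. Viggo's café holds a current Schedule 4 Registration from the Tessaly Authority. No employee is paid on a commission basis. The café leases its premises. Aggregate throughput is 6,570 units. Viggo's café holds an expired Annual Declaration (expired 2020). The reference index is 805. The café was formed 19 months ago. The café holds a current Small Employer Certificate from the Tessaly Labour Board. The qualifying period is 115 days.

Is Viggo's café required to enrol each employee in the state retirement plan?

No — exception (b) applies; Viggo's café is not required to enrol each employee in the state retirement plan.

Exception (a) fails — the employer's headcount is 23, not under 20.
Exception (b): the reference index is 805, below the 828 limit; a current Small Employer Certificate is held; a current Class 2 Exemption Letter is held — every condition holds. Considering the limiting provisions: (f) would limit (b) — the reportable unit count is 21, below the 23 limit — but (g) sets (f) aside: (g) is engaged — a current Tier D Clearance is held. (h) would limit (g) — a current Class 6 Declaration is held — but (i) sets (h) aside: (i) applies — a current Provisional Exemption Letter is held. (j) operates (a current Annual Approval is held), but is displaced by (k): (k) applies — the café is classified under the construction sector. (b) remains available.
Exception (c) requires that the business's age is below 18 months; but the business's age is 19 months, not below 18 months, so (c) is unavailable.
All of (d)'s requirements are met (the qualifying period is 115 days, below the 130 days limit; a current Schedule 4 Registration is held). But applying paragraph (m): (m) applies — the baseline figure is 601, meeting the 551 threshold. (d) is therefore removed.
All of (e)'s requirements are met (every employee is an immediate family member; the registered capacity is 2,920 units, below the 3,250 units limit). But: (n) operates — at least one employee exceeds 30 hours/week. (o), which would lift (n), does not operate here — there is no Annual Declaration in force. So (e) is unavailable.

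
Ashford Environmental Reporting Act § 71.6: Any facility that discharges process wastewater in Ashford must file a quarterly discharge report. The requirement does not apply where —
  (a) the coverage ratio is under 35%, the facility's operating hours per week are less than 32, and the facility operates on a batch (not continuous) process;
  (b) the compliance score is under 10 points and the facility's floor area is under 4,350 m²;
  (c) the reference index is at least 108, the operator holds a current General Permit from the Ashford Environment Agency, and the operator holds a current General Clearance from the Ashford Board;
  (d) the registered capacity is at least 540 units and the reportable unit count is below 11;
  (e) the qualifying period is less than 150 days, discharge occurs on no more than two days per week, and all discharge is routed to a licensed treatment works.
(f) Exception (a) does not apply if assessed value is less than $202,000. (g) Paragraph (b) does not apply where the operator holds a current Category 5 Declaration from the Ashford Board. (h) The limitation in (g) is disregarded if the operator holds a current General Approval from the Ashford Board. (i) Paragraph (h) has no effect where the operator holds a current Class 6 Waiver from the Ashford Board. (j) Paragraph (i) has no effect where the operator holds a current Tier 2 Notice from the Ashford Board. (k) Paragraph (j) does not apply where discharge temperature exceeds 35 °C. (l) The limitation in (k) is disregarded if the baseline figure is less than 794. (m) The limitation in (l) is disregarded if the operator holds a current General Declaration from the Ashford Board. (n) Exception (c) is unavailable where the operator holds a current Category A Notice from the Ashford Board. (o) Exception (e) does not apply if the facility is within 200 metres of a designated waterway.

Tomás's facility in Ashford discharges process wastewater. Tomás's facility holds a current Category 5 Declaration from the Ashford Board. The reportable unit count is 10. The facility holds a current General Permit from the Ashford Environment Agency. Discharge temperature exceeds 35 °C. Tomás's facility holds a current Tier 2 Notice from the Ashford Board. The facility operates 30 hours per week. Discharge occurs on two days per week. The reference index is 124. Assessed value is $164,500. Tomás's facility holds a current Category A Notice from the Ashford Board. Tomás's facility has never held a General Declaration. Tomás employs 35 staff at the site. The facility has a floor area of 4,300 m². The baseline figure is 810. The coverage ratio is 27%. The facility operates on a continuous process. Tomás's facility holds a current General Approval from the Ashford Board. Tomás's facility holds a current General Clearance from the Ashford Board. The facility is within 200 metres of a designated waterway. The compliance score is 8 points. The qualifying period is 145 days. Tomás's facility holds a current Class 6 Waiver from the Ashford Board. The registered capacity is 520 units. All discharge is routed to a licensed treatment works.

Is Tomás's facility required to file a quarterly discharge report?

Yes — Tomás's facility must file a quarterly discharge report.

Exception (a) requires that the facility operates on a batch (not continuous) process; but the facility operates on a continuous process, so (a) is unavailable.
Exception (b): the compliance score is 8 points, under the 10 points limit; the facility's floor area is 4,300 m², under the 4,350 m² limit — every condition holds. But applying paragraphs (g)–(m): (g) operates against (b): a current Category 5 Declaration is held. (h) would limit (g) — a current General Approval is held — but (i) sets (h) aside: (i) is engaged — a current Class 6 Waiver is held. (j) would limit (i) — a current Tier 2 Notice is held — but (k) sets (j) aside: (k) operates against (j): discharge temperature exceeds 35 °C. (l), which would lift (k), is not triggered — the baseline figure is 810, not less than 794. Exception (b) does not apply.
All of (c)'s requirements are met (the reference index is 124, meeting the 108 threshold; a current General Permit is held; a current General Clearance is held). Turning to paragraph (n): (n) is engaged — a current Category A Notice is held. Exception (c) does not apply.
Exception (d) fails — the registered capacity is 520 units, short of 540 units.
Exception (e): the qualifying period is 145 days, less than the 150 days limit; discharge occurs on no more than two days per week; discharge is routed to a licensed treatment works — every condition holds. But applying paragraph (o): (o) operates — the facility is within 200 m of a designated waterway. (e) is therefore removed.
No exception applies. The general rule governs.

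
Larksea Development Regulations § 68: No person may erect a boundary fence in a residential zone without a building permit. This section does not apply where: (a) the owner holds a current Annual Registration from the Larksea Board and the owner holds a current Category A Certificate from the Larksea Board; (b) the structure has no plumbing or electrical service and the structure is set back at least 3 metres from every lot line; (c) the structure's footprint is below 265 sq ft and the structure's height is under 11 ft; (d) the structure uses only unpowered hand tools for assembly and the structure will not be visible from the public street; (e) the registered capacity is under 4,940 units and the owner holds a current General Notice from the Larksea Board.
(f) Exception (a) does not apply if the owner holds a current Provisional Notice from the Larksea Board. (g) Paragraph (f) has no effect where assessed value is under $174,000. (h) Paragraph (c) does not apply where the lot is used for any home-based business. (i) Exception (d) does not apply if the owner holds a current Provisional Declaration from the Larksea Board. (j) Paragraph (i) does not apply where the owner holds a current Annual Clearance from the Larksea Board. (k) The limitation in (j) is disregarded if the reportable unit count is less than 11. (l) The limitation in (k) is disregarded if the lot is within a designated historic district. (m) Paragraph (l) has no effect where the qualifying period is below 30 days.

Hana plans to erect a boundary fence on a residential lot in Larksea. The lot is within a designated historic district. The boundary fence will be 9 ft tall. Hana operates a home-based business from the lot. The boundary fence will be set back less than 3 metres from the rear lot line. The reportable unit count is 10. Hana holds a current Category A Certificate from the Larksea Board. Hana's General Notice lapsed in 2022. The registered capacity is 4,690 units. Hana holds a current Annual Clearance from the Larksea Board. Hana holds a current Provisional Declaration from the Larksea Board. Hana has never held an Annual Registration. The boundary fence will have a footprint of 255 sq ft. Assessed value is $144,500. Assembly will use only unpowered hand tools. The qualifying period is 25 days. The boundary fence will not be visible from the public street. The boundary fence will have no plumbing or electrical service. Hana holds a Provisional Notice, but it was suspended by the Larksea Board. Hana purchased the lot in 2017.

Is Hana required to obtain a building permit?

Yes — Hana must obtain a building permit.

Exception (a) fails — there is no Annual Registration in force.
Exception (b) requires that the structure is set back at least 3 metres from every lot line; but the rear setback is under 3 m, so (b) is unavailable.
Exception (c): the structure's footprint is 255 sq ft, below the 265 sq ft limit; the structure's height is 9 ft, under the 11 ft limit — every condition holds. Turning to paragraph (h): (h) operates against (c): a home-based business operates on the lot. Exception (c) does not apply.
All of (d)'s requirements are met (assembly uses only hand tools; the structure will not be visible from the street). But: (i) is engaged — a current Provisional Declaration is held. (j) applies (a current Annual Clearance is held), but is itself disapplied by (k): (k) is triggered — the reportable unit count is 10, less than the 11 limit. (l) would limit (k) — the lot is in a historic district — but (m) sets (l) aside: (m) operates against (l): the qualifying period is 25 days, below the 30 days limit. Exception (d) does not apply.
Exception (e) fails — there is no General Notice in force.
Every exception is unavailable, so the rule governs.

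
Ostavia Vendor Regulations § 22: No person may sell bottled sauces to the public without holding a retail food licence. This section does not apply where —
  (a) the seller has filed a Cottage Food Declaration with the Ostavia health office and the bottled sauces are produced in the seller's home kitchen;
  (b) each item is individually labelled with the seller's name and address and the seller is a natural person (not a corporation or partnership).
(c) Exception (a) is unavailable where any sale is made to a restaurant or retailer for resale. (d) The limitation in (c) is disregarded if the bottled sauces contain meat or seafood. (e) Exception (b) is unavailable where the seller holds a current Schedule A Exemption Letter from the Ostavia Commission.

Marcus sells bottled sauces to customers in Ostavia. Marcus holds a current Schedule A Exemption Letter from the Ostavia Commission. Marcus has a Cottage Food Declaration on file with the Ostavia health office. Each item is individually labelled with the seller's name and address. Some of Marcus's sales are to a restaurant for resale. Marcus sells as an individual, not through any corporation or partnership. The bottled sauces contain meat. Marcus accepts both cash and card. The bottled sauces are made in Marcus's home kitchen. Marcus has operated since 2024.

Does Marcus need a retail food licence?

Exception (a)'s conditions are all satisfied: a Cottage Food Declaration is on file; the bottled sauces are home-kitchen produced. Under paragraphs (c)–(d): (c) would limit (a) — some sales are to a restaurant for resale — but (d) sets (c) aside: (d) operates against (c): the bottled sauces contain meat. Exception (a) stands.
Exception (b): items are individually labelled; the seller is a natural person — every condition holds. However, paragraph (e) must be considered: (e) is engaged — a current Schedule A Exemption Letter is held. (b) is therefore removed.

No — exception (a) applies; Marcus is not required to hold a retail food licence.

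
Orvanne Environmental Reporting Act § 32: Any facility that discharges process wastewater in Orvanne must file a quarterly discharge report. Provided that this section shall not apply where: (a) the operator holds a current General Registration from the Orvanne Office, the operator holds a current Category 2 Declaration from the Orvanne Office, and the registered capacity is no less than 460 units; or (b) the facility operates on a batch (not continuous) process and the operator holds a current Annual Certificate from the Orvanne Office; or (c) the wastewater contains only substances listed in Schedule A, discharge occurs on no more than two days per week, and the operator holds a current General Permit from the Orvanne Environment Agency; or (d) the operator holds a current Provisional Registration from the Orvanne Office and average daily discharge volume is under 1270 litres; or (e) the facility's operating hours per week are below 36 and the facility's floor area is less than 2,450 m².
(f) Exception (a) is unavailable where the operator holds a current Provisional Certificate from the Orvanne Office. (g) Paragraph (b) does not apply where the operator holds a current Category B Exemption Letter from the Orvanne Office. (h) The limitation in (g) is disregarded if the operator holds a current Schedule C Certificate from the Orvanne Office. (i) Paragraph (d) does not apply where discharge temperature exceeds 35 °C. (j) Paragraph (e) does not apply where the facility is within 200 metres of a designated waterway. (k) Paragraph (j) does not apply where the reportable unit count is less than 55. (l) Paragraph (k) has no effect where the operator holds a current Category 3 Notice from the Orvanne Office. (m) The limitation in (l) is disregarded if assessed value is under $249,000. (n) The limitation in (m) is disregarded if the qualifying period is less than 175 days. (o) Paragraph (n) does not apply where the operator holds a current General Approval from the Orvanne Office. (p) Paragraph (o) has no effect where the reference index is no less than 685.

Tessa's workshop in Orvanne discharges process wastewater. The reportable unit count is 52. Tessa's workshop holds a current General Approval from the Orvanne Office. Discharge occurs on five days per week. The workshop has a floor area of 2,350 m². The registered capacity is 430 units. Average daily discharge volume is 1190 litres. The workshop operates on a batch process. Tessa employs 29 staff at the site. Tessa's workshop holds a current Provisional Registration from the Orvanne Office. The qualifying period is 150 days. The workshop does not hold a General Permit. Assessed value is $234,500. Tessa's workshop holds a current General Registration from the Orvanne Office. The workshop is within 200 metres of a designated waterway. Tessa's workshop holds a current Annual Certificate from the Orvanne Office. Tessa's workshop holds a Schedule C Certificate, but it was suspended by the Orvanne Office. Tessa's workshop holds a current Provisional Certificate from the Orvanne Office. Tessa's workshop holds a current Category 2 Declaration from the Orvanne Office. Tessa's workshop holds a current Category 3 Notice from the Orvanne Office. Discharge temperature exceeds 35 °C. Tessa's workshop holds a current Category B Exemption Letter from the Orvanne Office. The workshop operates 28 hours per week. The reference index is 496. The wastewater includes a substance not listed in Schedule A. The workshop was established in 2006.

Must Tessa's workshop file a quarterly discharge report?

No — exception (e) applies; Tessa's workshop is not required to file a quarterly discharge report.

Exception (a) does not apply: the registered capacity is 430 units, short of 460 units.
Exception (b)'s conditions are all satisfied: the facility operates on a batch process; a current Annual Certificate is held. But: (g) is triggered — a current Category B Exemption Letter is held. (h) is not engaged (there is no Schedule C Certificate in force), so (g) stands. (b) is therefore removed.
Exception (c) does not apply: the wastewater includes a non-Schedule-A substance.
Exception (d)'s conditions are all satisfied: a current Provisional Registration is held; average daily discharge volume is 1190 litres, under the 1270 litres limit. However, paragraph (i) must be considered: (i) operates against (d): discharge temperature exceeds 35 °C. So (d) is unavailable.
Exception (e): the facility's operating hours per week are 28, below the 36 limit; the facility's floor area is 2,350 m², less than the 2,450 m² limit — every condition holds. As to paragraphs (j)–(p): (j) is triggered (the workshop is within 200 m of a designated waterway), but is itself disapplied by (k): (k) is engaged — the reportable unit count is 52, less than the 55 limit. (l) applies (a current Category 3 Notice is held), but is set aside by (m): (m) operates against (l): assessed value is $234,500, under the $249,000 limit. (n) would limit (m) — the qualifying period is 150 days, less than the 175 days limit — but (o) sets (n) aside: (o) is engaged — a current General Approval is held. (p) does not operate here (the reference index is 496, short of 685), so (o) stands. So (e) applies.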